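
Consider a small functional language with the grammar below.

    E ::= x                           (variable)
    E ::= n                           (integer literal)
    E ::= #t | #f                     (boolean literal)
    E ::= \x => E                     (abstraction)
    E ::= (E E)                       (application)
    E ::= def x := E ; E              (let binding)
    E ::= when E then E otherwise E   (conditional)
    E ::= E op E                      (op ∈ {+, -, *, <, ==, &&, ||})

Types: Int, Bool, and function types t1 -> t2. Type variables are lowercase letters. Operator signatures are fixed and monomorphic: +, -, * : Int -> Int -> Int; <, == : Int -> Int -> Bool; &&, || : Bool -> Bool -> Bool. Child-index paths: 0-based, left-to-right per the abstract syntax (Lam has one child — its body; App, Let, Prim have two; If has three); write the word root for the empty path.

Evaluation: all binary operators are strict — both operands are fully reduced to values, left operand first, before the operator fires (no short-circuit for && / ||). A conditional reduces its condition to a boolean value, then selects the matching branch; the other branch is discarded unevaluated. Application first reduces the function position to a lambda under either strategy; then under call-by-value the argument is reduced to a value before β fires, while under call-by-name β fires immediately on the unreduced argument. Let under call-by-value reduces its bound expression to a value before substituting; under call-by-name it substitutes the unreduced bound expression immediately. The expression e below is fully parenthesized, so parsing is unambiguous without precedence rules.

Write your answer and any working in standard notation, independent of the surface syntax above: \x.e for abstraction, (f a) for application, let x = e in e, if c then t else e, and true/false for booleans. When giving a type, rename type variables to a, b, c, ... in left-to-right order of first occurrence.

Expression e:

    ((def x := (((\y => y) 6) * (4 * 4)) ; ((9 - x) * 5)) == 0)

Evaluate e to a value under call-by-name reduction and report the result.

Derivation:
step 0: ((let x = (((\y.y) 6) * (4 * 4)) in ((9 - x) * 5)) == 0)
step 1: [let@0] (((9 - (((\y.y) 6) * (4 * 4))) * 5) == 0)
step 2: [beta@0.0.1.0] (((9 - (6 * (4 * 4))) * 5) == 0)
step 3: [delta@0.0.1.1] (((9 - (6 * 16)) * 5) == 0)
step 4: [delta@0.0.1] (((9 - 96) * 5) == 0)
step 5: [delta@0.0] ((-87 * 5) == 0)
step 6: [delta@0] (-435 == 0)
step 7: [delta@root] false

Answer: false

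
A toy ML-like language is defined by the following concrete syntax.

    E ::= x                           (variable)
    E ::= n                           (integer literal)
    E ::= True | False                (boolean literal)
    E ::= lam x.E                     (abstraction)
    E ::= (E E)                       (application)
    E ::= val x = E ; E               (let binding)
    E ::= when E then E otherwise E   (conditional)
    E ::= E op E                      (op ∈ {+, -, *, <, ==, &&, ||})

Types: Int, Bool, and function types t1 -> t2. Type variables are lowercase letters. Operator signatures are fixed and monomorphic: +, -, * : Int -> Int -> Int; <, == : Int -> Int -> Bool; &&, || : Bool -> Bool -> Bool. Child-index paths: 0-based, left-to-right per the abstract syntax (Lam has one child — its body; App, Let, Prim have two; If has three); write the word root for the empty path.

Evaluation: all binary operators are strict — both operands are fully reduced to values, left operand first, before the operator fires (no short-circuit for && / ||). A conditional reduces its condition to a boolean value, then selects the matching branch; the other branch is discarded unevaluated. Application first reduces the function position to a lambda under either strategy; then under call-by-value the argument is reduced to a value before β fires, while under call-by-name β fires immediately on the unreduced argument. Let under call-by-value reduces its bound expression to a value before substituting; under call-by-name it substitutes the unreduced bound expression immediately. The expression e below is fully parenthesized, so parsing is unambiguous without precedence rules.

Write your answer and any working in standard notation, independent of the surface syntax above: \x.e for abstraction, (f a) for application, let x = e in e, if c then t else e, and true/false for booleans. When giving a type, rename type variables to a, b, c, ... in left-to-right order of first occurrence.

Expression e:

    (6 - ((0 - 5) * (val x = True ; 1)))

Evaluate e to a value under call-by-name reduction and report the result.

Trace:
step 0: (6 - ((0 - 5) * (let x = true in 1)))
step 1: [delta@1.0] (6 - (-5 * (let x = true in 1)))
step 2: [let@1.1] (6 - (-5 * 1))
step 3: [delta@1] (6 - -5)
step 4: [delta@root] 11

Answer: 11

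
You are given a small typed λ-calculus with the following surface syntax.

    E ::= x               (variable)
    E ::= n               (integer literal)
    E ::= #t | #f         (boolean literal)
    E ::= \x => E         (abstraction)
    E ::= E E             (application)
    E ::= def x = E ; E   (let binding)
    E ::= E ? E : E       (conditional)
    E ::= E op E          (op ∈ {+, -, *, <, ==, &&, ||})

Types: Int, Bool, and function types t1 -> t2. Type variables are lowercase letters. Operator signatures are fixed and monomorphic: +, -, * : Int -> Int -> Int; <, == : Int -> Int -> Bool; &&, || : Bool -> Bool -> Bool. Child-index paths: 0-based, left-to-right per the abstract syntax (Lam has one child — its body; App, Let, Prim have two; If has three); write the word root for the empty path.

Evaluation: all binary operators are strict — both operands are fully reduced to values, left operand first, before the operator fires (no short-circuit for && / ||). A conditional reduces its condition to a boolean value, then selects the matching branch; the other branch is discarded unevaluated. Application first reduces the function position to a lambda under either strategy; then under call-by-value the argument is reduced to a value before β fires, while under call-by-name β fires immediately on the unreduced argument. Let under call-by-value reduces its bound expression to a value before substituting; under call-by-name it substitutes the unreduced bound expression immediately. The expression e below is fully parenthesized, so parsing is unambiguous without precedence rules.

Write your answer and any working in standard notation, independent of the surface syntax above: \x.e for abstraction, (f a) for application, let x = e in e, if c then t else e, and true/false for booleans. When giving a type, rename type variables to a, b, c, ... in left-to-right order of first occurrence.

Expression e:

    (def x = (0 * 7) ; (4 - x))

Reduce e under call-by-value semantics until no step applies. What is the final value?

Working:
step 0: (let x = (0 * 7) in (4 - x))
step 1: [delta@0] (let x = 0 in (4 - x))
step 2: [let@root] (4 - 0)
step 3: [delta@root] 4

Answer: 4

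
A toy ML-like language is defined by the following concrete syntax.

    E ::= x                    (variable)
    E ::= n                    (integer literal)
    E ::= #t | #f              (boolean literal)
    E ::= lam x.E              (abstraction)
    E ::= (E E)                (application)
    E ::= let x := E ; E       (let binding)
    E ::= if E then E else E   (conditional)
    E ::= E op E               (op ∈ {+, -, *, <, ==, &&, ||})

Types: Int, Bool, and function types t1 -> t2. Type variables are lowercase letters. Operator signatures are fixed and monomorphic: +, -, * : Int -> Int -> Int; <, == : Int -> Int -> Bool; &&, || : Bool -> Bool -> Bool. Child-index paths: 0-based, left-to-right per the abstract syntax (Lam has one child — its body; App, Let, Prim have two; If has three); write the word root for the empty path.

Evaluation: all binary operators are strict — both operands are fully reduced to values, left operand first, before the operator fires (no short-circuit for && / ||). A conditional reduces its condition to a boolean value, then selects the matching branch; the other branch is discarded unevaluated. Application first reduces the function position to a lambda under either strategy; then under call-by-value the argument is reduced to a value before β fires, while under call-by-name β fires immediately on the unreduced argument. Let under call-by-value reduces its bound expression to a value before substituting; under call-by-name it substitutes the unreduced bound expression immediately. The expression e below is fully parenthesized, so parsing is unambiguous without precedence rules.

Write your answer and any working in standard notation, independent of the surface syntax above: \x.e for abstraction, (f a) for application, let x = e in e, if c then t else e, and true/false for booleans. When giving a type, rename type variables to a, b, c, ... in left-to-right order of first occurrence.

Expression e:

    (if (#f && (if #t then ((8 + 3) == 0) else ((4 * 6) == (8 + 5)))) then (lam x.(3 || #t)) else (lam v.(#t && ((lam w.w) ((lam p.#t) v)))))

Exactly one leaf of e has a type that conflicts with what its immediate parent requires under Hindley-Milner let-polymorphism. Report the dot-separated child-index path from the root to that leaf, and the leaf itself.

Answer: 1.0.0 : 3

Trace:
  unify Bool ~ Bool
  unify Bool ~ Bool
  unify Int ~ Int
  unify Int ~ Int
  unify Int ~ Int
  unify Int ~ Int
  unify Int ~ Int
  unify Int ~ Int
  unify Int ~ Int
  unify Int ~ Int
  unify Int ~ Int
  unify Int ~ Int
  unify Bool ~ Bool
  unify Bool ~ Bool
  unify Bool ~ Bool
  unify Int ~ Bool
  FAIL: mismatch Int ~ Bool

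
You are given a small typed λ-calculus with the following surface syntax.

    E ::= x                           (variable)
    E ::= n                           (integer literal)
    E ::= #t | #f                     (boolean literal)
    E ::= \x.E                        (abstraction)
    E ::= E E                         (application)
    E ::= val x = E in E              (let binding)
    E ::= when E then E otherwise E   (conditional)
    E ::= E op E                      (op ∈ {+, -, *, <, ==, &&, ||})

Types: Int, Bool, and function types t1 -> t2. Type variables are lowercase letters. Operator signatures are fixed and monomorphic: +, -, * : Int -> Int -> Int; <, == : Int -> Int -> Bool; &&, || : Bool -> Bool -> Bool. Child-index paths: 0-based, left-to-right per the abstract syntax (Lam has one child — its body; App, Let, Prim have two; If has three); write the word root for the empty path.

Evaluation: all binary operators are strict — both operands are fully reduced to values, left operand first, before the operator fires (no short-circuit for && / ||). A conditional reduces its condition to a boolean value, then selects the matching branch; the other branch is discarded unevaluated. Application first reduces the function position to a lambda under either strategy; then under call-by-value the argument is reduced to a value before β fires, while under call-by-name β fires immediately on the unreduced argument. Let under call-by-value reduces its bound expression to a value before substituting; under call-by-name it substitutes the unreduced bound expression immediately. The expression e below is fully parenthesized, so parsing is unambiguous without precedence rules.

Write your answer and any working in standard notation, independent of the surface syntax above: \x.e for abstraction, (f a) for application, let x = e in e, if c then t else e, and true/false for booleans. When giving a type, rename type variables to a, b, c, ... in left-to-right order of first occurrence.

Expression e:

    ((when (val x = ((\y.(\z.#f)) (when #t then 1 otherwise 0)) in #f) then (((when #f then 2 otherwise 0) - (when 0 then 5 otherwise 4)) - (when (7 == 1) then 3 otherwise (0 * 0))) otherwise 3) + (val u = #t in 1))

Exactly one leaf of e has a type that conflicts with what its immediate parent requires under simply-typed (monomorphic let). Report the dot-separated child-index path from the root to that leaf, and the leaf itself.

Derivation:
\z._ : b -> Bool
\y._ : a -> b -> Bool
  unify Bool ~ Bool
  unify Int ~ Int
  unify a -> b -> Bool ~ Int -> c
  unify a ~ Int
  unify b -> Bool ~ c
_ _ : b -> Bool
let x : b -> Bool
  unify Bool ~ Bool
  unify Bool ~ Bool
  unify Int ~ Int
  unify Int ~ Int
  unify Int ~ Bool
  FAIL: mismatch Int ~ Bool

Answer: 0.1.0.1.0 : 0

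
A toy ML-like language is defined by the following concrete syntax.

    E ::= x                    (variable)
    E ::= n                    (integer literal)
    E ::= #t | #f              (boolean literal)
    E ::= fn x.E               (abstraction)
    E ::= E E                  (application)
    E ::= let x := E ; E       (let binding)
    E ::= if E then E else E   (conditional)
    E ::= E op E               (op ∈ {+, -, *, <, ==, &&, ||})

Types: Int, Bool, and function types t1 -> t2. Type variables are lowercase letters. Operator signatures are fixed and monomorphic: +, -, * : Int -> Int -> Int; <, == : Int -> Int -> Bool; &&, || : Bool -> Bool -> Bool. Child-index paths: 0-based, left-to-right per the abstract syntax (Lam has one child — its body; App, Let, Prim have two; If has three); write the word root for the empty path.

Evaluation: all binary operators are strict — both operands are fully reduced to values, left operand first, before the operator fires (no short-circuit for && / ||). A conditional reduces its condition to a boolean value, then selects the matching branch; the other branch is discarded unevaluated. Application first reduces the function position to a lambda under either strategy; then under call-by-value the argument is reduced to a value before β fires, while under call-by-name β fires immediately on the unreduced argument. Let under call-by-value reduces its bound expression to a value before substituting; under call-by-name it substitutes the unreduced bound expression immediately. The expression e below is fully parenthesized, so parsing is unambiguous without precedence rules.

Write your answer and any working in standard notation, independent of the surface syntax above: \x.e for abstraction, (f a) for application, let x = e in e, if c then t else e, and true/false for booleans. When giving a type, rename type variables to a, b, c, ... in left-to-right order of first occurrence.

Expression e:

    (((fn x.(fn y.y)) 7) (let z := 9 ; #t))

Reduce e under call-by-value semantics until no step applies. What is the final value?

Answer: true

Trace:
step 0: (((\x.(\y.y)) 7) (let z = 9 in true))
step 1: [beta@0] ((\y.y) (let z = 9 in true))
step 2: [let@1] ((\y.y) true)
step 3: [beta@root] true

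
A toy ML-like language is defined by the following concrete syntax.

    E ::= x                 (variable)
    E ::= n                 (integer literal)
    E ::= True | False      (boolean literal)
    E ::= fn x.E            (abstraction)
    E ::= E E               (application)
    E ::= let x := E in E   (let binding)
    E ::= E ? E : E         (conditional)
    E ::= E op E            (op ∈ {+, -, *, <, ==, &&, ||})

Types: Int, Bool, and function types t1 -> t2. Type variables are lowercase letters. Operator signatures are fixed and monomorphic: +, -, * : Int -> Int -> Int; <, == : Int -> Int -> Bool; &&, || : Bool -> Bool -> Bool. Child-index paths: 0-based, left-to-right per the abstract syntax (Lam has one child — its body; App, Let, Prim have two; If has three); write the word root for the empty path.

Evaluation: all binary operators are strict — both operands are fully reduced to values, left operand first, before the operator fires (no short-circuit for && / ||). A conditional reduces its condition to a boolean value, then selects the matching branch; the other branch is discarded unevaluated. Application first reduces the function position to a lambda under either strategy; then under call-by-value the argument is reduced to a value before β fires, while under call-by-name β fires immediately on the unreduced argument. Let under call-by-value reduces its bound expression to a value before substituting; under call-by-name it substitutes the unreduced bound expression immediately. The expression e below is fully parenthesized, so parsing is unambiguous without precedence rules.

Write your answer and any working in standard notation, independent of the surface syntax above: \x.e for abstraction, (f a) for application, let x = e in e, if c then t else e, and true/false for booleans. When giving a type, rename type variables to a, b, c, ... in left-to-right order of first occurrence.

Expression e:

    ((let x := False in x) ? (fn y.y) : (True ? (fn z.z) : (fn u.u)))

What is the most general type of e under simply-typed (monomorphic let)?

Answer: a -> a

Trace:
let x : Bool
x : Bool
  unify Bool ~ Bool
y : a
\y._ : a -> a
  unify Bool ~ Bool
z : b
\z._ : b -> b
u : c
\u._ : c -> c
  unify b -> b ~ c -> c
  unify b ~ c
  unify c ~ c
  unify a -> a ~ c -> c
  unify a ~ c
  unify c ~ c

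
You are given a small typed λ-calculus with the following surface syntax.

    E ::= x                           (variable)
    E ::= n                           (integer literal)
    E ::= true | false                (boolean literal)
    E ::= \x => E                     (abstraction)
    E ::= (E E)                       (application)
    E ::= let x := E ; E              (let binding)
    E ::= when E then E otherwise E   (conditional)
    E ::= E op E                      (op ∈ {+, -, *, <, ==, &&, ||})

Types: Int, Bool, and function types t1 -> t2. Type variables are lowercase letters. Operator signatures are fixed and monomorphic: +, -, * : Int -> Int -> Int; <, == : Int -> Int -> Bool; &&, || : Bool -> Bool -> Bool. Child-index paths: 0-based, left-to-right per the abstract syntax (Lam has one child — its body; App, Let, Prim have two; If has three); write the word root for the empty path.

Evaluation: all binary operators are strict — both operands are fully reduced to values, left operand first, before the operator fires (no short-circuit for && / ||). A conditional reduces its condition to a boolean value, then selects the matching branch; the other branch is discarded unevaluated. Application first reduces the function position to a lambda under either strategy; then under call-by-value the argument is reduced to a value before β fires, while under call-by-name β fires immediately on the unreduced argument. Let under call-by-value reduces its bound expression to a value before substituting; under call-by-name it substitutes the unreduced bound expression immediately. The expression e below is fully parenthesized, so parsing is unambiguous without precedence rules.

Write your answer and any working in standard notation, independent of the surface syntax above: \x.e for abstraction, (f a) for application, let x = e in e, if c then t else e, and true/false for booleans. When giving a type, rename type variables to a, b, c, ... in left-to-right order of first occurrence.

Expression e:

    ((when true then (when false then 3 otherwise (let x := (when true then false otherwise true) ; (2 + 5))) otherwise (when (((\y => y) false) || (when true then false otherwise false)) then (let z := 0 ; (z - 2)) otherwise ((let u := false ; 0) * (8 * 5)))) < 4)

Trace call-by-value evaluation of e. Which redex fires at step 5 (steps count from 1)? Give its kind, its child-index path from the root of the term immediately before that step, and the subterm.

Derivation:
step 0: ((if true then (if false then 3 else (let x = (if true then false else true) in (2 + 5))) else (if (((\y.y) false) || (if true then false else false)) then (let z = 0 in (z - 2)) else ((let u = false in 0) * (8 * 5)))) < 4)
step 1: [if@0] ((if false then 3 else (let x = (if true then false else true) in (2 + 5))) < 4)
step 2: [if@0] ((let x = (if true then false else true) in (2 + 5)) < 4)
step 3: [if@0.0] ((let x = false in (2 + 5)) < 4)
step 4: [let@0] ((2 + 5) < 4)
step 5: [delta@0] (7 < 4)

Answer: delta at 0 : (2 + 5)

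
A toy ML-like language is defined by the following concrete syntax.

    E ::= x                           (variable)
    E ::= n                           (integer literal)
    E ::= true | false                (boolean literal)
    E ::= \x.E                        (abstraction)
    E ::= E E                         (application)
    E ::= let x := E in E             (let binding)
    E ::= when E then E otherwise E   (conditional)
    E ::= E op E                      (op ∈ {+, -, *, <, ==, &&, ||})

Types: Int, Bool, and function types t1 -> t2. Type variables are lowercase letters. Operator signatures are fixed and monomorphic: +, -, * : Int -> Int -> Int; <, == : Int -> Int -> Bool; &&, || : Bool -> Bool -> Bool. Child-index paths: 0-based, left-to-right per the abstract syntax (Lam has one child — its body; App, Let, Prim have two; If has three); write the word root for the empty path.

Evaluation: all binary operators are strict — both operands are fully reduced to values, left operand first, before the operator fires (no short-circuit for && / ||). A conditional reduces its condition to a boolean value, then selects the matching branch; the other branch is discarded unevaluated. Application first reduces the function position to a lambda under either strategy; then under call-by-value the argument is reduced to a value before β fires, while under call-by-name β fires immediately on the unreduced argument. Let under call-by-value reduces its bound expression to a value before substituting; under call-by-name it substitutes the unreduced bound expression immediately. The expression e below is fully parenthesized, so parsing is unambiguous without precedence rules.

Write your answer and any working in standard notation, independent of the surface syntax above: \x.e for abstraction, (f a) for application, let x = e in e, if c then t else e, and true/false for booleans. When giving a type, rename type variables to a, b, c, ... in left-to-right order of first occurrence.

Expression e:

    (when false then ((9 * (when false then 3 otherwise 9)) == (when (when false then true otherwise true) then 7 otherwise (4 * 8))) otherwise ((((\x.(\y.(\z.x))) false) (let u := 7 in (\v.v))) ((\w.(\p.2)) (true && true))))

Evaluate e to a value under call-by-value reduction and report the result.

Answer: false

Working:
step 0: (if false then ((9 * (if false then 3 else 9)) == (if (if false then true else true) then 7 else (4 * 8))) else ((((\x.(\y.(\z.x))) false) (let u = 7 in (\v.v))) ((\w.(\p.2)) (true && true))))
step 1: [if@root] ((((\x.(\y.(\z.x))) false) (let u = 7 in (\v.v))) ((\w.(\p.2)) (true && true)))
step 2: [beta@0.0] (((\y.(\z.false)) (let u = 7 in (\v.v))) ((\w.(\p.2)) (true && true)))
step 3: [let@0.1] (((\y.(\z.false)) (\v.v)) ((\w.(\p.2)) (true && true)))
step 4: [beta@0] ((\z.false) ((\w.(\p.2)) (true && true)))
step 5: [delta@1.1] ((\z.false) ((\w.(\p.2)) true))
step 6: [beta@1] ((\z.false) (\p.2))
step 7: [beta@root] false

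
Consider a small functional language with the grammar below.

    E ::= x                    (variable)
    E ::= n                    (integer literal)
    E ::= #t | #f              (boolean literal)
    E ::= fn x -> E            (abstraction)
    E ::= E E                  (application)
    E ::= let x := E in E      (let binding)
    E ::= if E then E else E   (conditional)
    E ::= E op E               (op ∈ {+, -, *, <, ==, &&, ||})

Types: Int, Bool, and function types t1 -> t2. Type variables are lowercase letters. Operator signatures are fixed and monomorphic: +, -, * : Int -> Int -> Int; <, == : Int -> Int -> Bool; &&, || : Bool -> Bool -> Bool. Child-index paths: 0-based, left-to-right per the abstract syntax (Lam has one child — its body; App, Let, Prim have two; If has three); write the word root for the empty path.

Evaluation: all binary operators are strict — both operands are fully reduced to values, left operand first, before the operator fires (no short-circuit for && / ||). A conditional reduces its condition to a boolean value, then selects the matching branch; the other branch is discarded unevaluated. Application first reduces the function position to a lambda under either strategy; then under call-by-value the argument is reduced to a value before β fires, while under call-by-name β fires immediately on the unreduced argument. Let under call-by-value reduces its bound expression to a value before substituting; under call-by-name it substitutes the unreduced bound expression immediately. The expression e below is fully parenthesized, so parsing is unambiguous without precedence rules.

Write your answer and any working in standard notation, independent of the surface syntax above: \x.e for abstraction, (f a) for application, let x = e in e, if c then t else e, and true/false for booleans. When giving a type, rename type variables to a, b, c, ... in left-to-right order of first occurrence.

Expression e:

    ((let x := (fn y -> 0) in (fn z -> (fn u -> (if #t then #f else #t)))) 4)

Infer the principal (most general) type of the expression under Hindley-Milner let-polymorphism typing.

Answer: a -> Bool

Derivation:
\y._ : a -> Int
let x : forall. a -> Int
  unify Bool ~ Bool
  unify Bool ~ Bool
\u._ : c -> Bool
\z._ : b -> c -> Bool
  unify b -> c -> Bool ~ Int -> d
  unify b ~ Int
  unify c -> Bool ~ d
_ _ : c -> Bool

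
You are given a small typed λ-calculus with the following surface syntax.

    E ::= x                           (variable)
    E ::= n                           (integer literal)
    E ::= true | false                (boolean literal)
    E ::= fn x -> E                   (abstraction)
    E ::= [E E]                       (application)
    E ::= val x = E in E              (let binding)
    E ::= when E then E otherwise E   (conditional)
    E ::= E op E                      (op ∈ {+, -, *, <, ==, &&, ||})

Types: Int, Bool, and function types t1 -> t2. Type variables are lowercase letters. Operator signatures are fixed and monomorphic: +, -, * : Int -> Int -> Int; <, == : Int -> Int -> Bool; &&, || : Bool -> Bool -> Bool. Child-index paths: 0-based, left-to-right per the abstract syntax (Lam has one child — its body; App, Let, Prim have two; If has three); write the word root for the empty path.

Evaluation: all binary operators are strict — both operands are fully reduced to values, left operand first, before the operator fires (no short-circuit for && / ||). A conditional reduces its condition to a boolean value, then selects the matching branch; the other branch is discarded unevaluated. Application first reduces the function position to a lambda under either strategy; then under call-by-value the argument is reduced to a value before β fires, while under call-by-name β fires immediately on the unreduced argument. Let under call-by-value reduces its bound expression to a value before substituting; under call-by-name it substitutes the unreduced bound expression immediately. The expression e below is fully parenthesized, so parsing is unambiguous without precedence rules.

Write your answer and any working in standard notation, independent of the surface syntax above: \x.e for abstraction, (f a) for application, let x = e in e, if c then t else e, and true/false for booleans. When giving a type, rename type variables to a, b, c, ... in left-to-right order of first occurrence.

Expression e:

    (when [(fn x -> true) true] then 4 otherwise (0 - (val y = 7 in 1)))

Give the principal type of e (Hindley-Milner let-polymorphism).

Derivation:
\x._ : a -> Bool
  unify a -> Bool ~ Bool -> b
  unify a ~ Bool
  unify Bool ~ b
_ _ : Bool
  unify Bool ~ Bool
  unify Int ~ Int
let y : Int
  unify Int ~ Int
  unify Int ~ Int

Answer: Int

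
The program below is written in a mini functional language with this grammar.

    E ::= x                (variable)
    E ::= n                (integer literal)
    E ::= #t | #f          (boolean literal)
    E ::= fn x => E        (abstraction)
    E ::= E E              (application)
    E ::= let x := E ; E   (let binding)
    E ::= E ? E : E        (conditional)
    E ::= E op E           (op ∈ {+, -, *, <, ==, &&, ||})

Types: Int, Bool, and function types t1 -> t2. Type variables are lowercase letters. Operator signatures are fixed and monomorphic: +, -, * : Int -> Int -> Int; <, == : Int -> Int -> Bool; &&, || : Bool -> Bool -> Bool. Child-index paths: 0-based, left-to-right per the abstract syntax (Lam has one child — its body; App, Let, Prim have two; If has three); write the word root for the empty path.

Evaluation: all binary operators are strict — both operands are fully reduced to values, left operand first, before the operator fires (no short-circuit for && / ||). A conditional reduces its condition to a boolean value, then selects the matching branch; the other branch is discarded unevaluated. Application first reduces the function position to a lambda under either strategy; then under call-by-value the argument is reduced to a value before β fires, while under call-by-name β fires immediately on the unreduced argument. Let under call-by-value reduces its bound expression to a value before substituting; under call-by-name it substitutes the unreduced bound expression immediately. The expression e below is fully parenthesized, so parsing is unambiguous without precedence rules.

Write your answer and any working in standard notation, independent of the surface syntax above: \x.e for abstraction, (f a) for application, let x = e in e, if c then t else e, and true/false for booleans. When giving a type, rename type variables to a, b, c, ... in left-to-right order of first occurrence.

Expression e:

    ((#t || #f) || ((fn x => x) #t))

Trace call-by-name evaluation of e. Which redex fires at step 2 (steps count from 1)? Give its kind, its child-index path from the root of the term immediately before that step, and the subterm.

Derivation:
step 0: ((true || false) || ((\x.x) true))
step 1: [delta@0] (true || ((\x.x) true))
step 2: [beta@1] (true || true)

Answer: beta at 1 : ((\x.x) true)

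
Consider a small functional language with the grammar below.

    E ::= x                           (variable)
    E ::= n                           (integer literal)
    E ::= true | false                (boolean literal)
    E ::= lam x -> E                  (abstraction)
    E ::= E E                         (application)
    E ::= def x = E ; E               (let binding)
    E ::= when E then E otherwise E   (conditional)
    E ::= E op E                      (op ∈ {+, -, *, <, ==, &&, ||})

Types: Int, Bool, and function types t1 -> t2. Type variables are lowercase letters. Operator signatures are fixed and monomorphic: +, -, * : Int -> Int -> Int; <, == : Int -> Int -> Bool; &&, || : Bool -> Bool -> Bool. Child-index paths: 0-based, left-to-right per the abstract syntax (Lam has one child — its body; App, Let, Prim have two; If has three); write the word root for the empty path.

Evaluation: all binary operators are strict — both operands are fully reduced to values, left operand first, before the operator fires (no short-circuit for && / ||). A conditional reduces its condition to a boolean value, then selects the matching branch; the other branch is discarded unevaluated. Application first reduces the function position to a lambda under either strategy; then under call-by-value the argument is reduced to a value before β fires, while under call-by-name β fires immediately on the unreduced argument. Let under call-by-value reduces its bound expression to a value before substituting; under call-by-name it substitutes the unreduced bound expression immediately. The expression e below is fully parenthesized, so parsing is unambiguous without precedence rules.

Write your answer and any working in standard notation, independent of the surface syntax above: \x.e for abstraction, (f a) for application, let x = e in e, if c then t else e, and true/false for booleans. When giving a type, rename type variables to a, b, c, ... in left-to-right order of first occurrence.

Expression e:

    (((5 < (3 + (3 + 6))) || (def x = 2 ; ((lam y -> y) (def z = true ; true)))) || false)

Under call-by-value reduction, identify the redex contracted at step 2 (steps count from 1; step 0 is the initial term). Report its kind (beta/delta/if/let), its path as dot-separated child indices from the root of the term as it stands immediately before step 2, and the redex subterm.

Derivation:
step 0: (((5 < (3 + (3 + 6))) || (let x = 2 in ((\y.y) (let z = true in true)))) || false)
step 1: [delta@0.0.1.1] (((5 < (3 + 9)) || (let x = 2 in ((\y.y) (let z = true in true)))) || false)
step 2: [delta@0.0.1] (((5 < 12) || (let x = 2 in ((\y.y) (let z = true in true)))) || false)

Answer: delta at 0.0.1 : (3 + 9)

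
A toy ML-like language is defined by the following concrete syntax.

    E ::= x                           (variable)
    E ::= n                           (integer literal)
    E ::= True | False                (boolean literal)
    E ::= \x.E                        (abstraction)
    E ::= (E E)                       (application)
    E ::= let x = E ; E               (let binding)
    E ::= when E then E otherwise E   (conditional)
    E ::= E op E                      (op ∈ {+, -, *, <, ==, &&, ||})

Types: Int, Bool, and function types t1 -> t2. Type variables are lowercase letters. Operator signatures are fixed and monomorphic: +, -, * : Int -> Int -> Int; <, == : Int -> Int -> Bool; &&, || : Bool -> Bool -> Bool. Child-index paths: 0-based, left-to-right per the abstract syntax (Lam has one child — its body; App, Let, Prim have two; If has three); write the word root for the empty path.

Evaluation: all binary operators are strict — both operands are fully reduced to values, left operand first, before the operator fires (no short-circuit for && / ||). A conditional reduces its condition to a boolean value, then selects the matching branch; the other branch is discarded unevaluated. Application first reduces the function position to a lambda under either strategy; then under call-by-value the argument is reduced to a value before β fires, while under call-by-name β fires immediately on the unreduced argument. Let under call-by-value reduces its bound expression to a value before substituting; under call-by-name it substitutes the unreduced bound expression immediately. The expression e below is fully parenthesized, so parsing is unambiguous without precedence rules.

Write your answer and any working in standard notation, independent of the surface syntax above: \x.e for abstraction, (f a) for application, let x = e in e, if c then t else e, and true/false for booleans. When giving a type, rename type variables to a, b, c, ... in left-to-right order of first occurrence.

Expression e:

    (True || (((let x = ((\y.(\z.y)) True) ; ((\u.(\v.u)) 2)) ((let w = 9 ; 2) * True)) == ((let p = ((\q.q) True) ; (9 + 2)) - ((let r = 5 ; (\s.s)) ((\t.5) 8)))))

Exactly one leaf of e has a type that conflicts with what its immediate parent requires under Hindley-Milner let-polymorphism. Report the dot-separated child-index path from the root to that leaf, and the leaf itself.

Derivation:
  unify Bool ~ Bool
y : a
\z._ : b -> a
\y._ : a -> b -> a
  unify a -> b -> a ~ Bool -> c
  unify a ~ Bool
  unify b -> Bool ~ c
_ _ : b -> Bool
let x : forall. b -> Bool
u : d
\v._ : e -> d
\u._ : d -> e -> d
  unify d -> e -> d ~ Int -> f
  unify d ~ Int
  unify e -> Int ~ f
_ _ : e -> Int
let w : Int
  unify Int ~ Int
  unify Bool ~ Int
  FAIL: mismatch Bool ~ Int

Answer: 1.0.1.1 : true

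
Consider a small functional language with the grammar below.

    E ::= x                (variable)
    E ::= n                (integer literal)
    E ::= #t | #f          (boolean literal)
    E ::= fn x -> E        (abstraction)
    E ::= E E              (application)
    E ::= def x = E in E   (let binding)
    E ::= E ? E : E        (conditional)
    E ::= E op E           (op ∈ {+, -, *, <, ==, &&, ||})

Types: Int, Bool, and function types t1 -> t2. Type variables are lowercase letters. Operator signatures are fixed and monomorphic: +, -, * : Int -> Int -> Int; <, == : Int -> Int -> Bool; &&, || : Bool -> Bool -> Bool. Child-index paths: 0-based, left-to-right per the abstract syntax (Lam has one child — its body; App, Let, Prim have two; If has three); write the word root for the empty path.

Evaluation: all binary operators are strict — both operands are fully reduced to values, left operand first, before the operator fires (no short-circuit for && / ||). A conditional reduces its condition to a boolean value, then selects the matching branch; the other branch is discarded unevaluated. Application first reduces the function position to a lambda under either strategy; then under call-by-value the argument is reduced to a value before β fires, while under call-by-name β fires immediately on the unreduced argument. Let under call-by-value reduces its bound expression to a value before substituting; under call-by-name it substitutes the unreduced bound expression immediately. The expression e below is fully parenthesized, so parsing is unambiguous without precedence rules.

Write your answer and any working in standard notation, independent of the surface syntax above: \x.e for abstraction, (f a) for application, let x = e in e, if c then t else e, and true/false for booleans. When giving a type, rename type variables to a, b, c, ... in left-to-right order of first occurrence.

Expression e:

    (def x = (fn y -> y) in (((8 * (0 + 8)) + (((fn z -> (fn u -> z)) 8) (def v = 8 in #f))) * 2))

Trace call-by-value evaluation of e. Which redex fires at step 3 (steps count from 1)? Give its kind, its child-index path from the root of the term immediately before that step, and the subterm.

Answer: delta at 0.0 : (8 * 8)

Working:
step 0: (let x = (\y.y) in (((8 * (0 + 8)) + (((\z.(\u.z)) 8) (let v = 8 in false))) * 2))
step 1: [let@root] (((8 * (0 + 8)) + (((\z.(\u.z)) 8) (let v = 8 in false))) * 2)
step 2: [delta@0.0.1] (((8 * 8) + (((\z.(\u.z)) 8) (let v = 8 in false))) * 2)
step 3: [delta@0.0] ((64 + (((\z.(\u.z)) 8) (let v = 8 in false))) * 2)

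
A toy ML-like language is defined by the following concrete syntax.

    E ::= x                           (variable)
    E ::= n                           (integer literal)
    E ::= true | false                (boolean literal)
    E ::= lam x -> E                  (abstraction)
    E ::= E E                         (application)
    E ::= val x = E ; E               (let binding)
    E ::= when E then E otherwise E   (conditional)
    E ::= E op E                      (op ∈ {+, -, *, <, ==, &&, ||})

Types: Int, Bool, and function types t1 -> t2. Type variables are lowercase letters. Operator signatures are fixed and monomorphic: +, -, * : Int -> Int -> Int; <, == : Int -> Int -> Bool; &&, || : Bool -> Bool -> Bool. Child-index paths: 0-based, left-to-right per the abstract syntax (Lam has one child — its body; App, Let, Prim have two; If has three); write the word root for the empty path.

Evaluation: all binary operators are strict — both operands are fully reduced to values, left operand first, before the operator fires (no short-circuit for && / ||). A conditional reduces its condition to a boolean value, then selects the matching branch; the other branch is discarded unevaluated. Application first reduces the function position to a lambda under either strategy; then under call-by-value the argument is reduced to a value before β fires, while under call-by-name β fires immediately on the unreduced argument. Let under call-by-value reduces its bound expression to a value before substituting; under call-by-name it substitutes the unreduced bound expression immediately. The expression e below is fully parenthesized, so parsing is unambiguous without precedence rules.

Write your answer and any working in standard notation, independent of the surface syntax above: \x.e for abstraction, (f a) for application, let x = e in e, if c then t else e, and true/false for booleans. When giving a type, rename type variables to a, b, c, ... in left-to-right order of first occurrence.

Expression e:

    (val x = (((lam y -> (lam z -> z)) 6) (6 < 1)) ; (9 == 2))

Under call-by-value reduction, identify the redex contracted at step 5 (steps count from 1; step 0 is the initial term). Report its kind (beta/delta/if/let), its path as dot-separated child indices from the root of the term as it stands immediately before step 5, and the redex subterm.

Working:
step 0: (let x = (((\y.(\z.z)) 6) (6 < 1)) in (9 == 2))
step 1: [beta@0.0] (let x = ((\z.z) (6 < 1)) in (9 == 2))
step 2: [delta@0.1] (let x = ((\z.z) false) in (9 == 2))
step 3: [beta@0] (let x = false in (9 == 2))
step 4: [let@root] (9 == 2)
step 5: [delta@root] false

Answer: delta at root : (9 == 2)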